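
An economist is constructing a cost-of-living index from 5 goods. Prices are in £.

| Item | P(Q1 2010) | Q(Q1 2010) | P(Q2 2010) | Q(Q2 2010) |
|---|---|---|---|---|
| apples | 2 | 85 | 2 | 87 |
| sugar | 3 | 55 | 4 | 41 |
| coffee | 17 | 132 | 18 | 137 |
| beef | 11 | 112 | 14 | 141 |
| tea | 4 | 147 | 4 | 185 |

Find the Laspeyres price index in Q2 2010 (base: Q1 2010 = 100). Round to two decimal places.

111.89

Laspeyres price index uses base-period quantities as weights.
ΣP(Q2 2010)·Q(Q1 2010) = 2×85 + 4×55 + 18×132 + 14×112 + 4×147 = 170 + 220 + 2376 + 1568 + 588 = 4922
ΣP(Q1 2010)·Q(Q1 2010) = 2×85 + 3×55 + 17×132 + 11×112 + 4×147 = 170 + 165 + 2244 + 1232 + 588 = 4399
Index = 4922 / 4399 × 100 = 111.8891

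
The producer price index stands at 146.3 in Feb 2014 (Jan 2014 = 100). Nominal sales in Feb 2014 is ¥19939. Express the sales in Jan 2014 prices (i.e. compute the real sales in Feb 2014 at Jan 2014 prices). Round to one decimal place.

13628.8

Real = Nominal ÷ (Index/100) = 19939 ÷ (146.3/100)
     = 19939 ÷ 1.463 = 13628.8448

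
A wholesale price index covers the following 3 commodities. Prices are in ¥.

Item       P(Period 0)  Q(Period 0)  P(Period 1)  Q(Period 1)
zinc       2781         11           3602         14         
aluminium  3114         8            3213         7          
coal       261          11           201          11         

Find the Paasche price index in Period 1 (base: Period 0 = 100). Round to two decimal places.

Paasche price index uses current-period quantities as weights.
ΣP(Period 1)·Q(Period 1) = 3602×14 + 3213×7 + 201×11 = 50428 + 22491 + 2211 = 75130
ΣP(Period 0)·Q(Period 1) = 2781×14 + 3114×7 + 261×11 = 38934 + 21798 + 2871 = 63603
Index = 75130 / 63603 × 100 = 118.1234

118.12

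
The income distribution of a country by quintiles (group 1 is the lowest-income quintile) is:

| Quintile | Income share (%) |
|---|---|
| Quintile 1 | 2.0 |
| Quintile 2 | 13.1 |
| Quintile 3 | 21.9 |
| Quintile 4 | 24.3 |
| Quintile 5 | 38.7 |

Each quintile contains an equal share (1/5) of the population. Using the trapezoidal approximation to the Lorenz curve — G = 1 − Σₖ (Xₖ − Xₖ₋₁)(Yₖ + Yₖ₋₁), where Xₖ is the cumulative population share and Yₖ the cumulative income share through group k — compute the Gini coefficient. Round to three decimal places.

Cumulative income shares Yₖ: 0.0200, 0.1510, 0.3700, 0.6130, 1.0000
Σ (Xₖ−Xₖ₋₁)(Yₖ+Yₖ₋₁) = (1/5)(0.0200+0.0000) + (1/5)(0.1510+0.0200) + (1/5)(0.3700+0.1510) + (1/5)(0.6130+0.3700) + (1/5)(1.0000+0.6130)
  = 0.0040 + 0.0342 + 0.1042 + 0.1966 + 0.3226 = 0.6616
G = 1 − 0.6616 = 0.3384

0.338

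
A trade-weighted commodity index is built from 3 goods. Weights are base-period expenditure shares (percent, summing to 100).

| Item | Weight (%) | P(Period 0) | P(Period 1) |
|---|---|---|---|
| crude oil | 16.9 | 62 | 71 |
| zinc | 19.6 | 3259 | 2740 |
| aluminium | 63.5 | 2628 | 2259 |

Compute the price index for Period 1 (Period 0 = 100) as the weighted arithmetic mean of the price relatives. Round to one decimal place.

crude oil: 16.9 × (71/62) = 16.9 × 1.145161 = 19.3532
zinc: 19.6 × (2740/3259) = 19.6 × 0.840749 = 16.4787
aluminium: 63.5 × (2259/2628) = 63.5 × 0.859589 = 54.5839
Index = Σ wᵢ·(p₁ᵢ/p₀ᵢ) = 19.3532 + 16.4787 + 54.5839 = 90.4158

90.4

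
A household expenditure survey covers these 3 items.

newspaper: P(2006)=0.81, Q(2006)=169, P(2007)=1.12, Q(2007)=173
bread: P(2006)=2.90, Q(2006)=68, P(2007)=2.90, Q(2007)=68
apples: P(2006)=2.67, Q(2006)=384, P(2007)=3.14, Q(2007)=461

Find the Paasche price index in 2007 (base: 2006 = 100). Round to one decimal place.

Paasche price index uses current-period quantities as weights.
ΣP(2007)·Q(2007) = 1.12×173 + 2.90×68 + 3.14×461 = 193.76 + 197.2 + 1447.54 = 1838.5
ΣP(2006)·Q(2007) = 0.81×173 + 2.90×68 + 2.67×461 = 140.13 + 197.2 + 1230.87 = 1568.2
Index = 1838.5 / 1568.2 × 100 = 117.2363

117.2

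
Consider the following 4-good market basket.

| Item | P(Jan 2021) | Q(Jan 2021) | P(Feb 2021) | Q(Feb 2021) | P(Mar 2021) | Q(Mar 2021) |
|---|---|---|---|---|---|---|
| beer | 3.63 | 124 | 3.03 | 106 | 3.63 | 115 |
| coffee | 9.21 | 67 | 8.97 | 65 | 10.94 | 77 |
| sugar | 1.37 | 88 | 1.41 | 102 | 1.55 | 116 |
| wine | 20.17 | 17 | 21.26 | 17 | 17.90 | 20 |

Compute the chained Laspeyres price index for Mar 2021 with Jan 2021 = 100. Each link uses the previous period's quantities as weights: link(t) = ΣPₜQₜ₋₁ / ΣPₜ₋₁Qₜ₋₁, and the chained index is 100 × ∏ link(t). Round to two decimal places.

105.62

Link Jan 2021→Feb 2021:
ΣP(Feb 2021)Q(Jan 2021) = 3.03×124 + 8.97×67 + 1.41×88 + 21.26×17 = 375.72 + 600.99 + 124.08 + 361.42 = 1462.21
ΣP(Jan 2021)Q(Jan 2021) = 3.63×124 + 9.21×67 + 1.37×88 + 20.17×17 = 450.12 + 617.07 + 120.56 + 342.89 = 1530.64
link = 1462.21/1530.64 = 0.955293
Link Feb 2021→Mar 2021:
ΣP(Mar 2021)Q(Feb 2021) = 3.63×106 + 10.94×65 + 1.55×102 + 17.90×17 = 384.78 + 711.1 + 158.1 + 304.3 = 1558.28
ΣP(Feb 2021)Q(Feb 2021) = 3.03×106 + 8.97×65 + 1.41×102 + 21.26×17 = 321.18 + 583.05 + 143.82 + 361.42 = 1409.47
link = 1558.28/1409.47 = 1.105579
Chained index = 100 × 0.955293 × 1.105579 = 105.6152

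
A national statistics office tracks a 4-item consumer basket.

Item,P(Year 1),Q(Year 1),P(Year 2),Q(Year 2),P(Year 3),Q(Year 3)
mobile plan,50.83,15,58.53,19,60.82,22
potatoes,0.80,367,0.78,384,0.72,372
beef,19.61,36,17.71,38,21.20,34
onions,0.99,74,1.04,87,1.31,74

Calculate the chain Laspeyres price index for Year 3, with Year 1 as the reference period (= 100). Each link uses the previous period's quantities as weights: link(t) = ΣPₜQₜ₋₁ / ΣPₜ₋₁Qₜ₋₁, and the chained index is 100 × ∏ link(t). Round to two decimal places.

110.68

Link Year 1→Year 2:
ΣP(Year 2)Q(Year 1) = 58.53×15 + 0.78×367 + 17.71×36 + 1.04×74 = 877.95 + 286.26 + 637.56 + 76.96 = 1878.73
ΣP(Year 1)Q(Year 1) = 50.83×15 + 0.80×367 + 19.61×36 + 0.99×74 = 762.45 + 293.6 + 705.96 + 73.26 = 1835.27
link = 1878.73/1835.27 = 1.023680
Link Year 2→Year 3:
ΣP(Year 3)Q(Year 2) = 60.82×19 + 0.72×384 + 21.20×38 + 1.31×87 = 1155.58 + 276.48 + 805.6 + 113.97 = 2351.63
ΣP(Year 2)Q(Year 2) = 58.53×19 + 0.78×384 + 17.71×38 + 1.04×87 = 1112.07 + 299.52 + 672.98 + 90.48 = 2175.05
link = 2351.63/2175.05 = 1.081184
Chained index = 100 × 1.023680 × 1.081184 = 110.6787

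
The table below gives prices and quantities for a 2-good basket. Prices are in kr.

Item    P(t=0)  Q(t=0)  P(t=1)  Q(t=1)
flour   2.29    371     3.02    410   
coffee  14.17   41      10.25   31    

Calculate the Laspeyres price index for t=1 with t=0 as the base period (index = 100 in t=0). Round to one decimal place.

Laspeyres price index uses base-period quantities as weights.
ΣP(t=1)·Q(t=0) = 3.02×371 + 10.25×41 = 1120.42 + 420.25 = 1540.67
ΣP(t=0)·Q(t=0) = 2.29×371 + 14.17×41 = 849.59 + 580.97 = 1430.56
Index = 1540.67 / 1430.56 × 100 = 107.6970

107.7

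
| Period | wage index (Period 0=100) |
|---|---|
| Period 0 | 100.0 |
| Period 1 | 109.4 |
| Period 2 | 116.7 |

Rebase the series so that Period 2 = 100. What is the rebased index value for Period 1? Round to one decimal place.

Rebased(Period 1) = 109.4 / 116.7 × 100 = 93.7446

93.7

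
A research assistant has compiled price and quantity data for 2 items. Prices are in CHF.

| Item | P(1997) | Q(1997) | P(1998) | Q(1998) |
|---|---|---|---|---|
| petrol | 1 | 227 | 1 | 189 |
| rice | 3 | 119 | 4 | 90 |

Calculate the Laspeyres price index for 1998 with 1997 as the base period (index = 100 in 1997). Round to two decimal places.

Laspeyres price index uses base-period quantities as weights.
ΣP(1998)·Q(1997) = 1×227 + 4×119 = 227 + 476 = 703
ΣP(1997)·Q(1997) = 1×227 + 3×119 = 227 + 357 = 584
Index = 703 / 584 × 100 = 120.3767

120.38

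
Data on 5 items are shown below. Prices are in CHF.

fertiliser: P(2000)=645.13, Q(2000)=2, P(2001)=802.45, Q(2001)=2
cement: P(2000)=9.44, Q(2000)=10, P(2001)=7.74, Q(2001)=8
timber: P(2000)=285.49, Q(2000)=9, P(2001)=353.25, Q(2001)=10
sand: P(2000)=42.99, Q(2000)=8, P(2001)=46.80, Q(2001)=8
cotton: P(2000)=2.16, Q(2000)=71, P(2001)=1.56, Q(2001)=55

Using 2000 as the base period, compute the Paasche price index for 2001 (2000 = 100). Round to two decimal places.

120.84

Paasche price index uses current-period quantities as weights.
ΣP(2001)·Q(2001) = 802.45×2 + 7.74×8 + 353.25×10 + 46.80×8 + 1.56×55 = 1604.9 + 61.92 + 3532.5 + 374.4 + 85.8 = 5659.52
ΣP(2000)·Q(2001) = 645.13×2 + 9.44×8 + 285.49×10 + 42.99×8 + 2.16×55 = 1290.26 + 75.52 + 2854.9 + 343.92 + 118.8 = 4683.4
Index = 5659.52 / 4683.4 × 100 = 120.8421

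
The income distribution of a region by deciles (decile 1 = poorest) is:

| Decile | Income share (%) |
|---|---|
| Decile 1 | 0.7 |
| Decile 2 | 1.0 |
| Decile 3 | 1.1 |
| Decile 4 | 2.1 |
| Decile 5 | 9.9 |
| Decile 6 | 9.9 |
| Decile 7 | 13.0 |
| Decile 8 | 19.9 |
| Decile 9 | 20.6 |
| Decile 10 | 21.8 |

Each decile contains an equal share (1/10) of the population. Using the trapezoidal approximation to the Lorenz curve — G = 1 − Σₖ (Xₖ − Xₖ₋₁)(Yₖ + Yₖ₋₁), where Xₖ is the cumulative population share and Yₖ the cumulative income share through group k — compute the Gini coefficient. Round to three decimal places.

Cumulative income shares Yₖ: 0.0070, 0.0170, 0.0280, 0.0490, 0.1480, 0.2470, 0.3770, 0.5760, 0.7820, 1.0000
Σ (Xₖ−Xₖ₋₁)(Yₖ+Yₖ₋₁) = (1/10)(0.0070+0.0000) + (1/10)(0.0170+0.0070) + (1/10)(0.0280+0.0170) + (1/10)(0.0490+0.0280) + (1/10)(0.1480+0.0490) + (1/10)(0.2470+0.1480) + (1/10)(0.3770+0.2470) + (1/10)(0.5760+0.3770) + (1/10)(0.7820+0.5760) + (1/10)(1.0000+0.7820)
  = 0.0007 + 0.0024 + 0.0045 + 0.0077 + 0.0197 + 0.0395 + 0.0624 + 0.0953 + 0.1358 + 0.1782 = 0.5462
G = 1 − 0.5462 = 0.4538

0.454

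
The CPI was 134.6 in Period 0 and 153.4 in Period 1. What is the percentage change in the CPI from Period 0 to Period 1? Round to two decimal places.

Change = (153.4 − 134.6) / 134.6 × 100
       = 18.8 / 134.6 × 100 = 13.9673%

13.97%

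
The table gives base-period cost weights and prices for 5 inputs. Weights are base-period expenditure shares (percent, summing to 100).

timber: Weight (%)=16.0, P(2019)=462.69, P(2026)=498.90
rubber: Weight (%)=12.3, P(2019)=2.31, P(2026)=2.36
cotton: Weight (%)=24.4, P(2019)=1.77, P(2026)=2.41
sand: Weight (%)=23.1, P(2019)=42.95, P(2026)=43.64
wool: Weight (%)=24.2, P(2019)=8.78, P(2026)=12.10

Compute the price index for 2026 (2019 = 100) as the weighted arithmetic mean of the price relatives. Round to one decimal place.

119.9

timber: 16.0 × (498.90/462.69) = 16.0 × 1.078260 = 17.2522
rubber: 12.3 × (2.36/2.31) = 12.3 × 1.021645 = 12.5662
cotton: 24.4 × (2.41/1.77) = 24.4 × 1.361582 = 33.2226
sand: 23.1 × (43.64/42.95) = 23.1 × 1.016065 = 23.4711
wool: 24.2 × (12.10/8.78) = 24.2 × 1.378132 = 33.3508
Index = Σ wᵢ·(p₁ᵢ/p₀ᵢ) = 17.2522 + 12.5662 + 33.2226 + 23.4711 + 33.3508 = 119.8629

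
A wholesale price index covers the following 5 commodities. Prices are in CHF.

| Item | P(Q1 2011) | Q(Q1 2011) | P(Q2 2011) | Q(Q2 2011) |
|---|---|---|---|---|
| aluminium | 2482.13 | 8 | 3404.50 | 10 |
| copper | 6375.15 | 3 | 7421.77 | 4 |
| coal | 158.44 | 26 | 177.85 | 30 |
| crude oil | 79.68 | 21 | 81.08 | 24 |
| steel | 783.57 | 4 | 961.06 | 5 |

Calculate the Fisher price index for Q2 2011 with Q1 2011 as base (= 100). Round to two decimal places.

Laspeyres component (base-period weights):
ΣP(Q2 2011)Q(Q1 2011) = 3404.50×8 + 7421.77×3 + 177.85×26 + 81.08×21 + 961.06×4 = 27236 + 22265.31 + 4624.1 + 1702.68 + 3844.24 = 59672.33
ΣP(Q1 2011)Q(Q1 2011) = 2482.13×8 + 6375.15×3 + 158.44×26 + 79.68×21 + 783.57×4 = 19857.04 + 19125.45 + 4119.44 + 1673.28 + 3134.28 = 47909.49
L = 59672.33 / 47909.49 × 100 = 124.5522
Paasche component (current-period weights):
ΣP(Q2 2011)Q(Q2 2011) = 3404.50×10 + 7421.77×4 + 177.85×30 + 81.08×24 + 961.06×5 = 34045 + 29687.08 + 5335.5 + 1945.92 + 4805.3 = 75818.8
ΣP(Q1 2011)Q(Q2 2011) = 2482.13×10 + 6375.15×4 + 158.44×30 + 79.68×24 + 783.57×5 = 24821.3 + 25500.6 + 4753.2 + 1912.32 + 3917.85 = 60905.27
P = 75818.8 / 60905.27 × 100 = 124.4864
Fisher = √(L × P) = √(124.5522 × 124.4864) = 124.5193

124.52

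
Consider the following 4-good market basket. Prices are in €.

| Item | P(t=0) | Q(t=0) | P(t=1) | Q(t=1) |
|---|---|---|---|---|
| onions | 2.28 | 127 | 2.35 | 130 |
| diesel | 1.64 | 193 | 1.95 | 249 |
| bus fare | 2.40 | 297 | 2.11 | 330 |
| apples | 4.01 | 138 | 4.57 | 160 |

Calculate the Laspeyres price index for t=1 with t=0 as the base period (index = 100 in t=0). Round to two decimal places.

Laspeyres price index uses base-period quantities as weights.
ΣP(t=1)·Q(t=0) = 2.35×127 + 1.95×193 + 2.11×297 + 4.57×138 = 298.45 + 376.35 + 626.67 + 630.66 = 1932.13
ΣP(t=0)·Q(t=0) = 2.28×127 + 1.64×193 + 2.40×297 + 4.01×138 = 289.56 + 316.52 + 712.8 + 553.38 = 1872.26
Index = 1932.13 / 1872.26 × 100 = 103.1977

103.20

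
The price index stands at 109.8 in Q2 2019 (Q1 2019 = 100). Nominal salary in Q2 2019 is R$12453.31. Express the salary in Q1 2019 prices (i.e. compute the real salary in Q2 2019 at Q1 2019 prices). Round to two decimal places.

Real = Nominal ÷ (Index/100) = 12453.31 ÷ (109.8/100)
     = 12453.31 ÷ 1.098 = 11341.8124

11341.81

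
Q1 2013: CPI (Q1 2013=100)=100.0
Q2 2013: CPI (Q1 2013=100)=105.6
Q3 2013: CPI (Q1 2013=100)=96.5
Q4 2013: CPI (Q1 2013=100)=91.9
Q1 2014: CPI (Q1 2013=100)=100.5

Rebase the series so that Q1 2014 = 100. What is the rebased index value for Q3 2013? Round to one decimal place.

Rebased(Q3 2013) = 96.5 / 100.5 × 100 = 96.0199

96.0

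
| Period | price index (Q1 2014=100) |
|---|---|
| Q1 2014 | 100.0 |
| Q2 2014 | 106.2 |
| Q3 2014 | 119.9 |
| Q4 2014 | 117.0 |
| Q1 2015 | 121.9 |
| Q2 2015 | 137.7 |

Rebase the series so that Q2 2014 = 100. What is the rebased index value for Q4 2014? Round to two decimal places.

110.17

Rebased(Q4 2014) = 117.0 / 106.2 × 100 = 110.1695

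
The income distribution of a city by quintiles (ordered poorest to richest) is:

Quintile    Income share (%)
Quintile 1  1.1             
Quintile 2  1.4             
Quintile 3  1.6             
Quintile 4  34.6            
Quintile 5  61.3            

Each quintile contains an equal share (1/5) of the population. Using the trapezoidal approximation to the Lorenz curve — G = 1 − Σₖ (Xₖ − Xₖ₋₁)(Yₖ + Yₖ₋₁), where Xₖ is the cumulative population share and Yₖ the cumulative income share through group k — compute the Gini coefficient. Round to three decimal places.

Cumulative income shares Yₖ: 0.0110, 0.0250, 0.0410, 0.3870, 1.0000
Σ (Xₖ−Xₖ₋₁)(Yₖ+Yₖ₋₁) = (1/5)(0.0110+0.0000) + (1/5)(0.0250+0.0110) + (1/5)(0.0410+0.0250) + (1/5)(0.3870+0.0410) + (1/5)(1.0000+0.3870)
  = 0.0022 + 0.0072 + 0.0132 + 0.0856 + 0.2774 = 0.3856
G = 1 − 0.3856 = 0.6144

0.614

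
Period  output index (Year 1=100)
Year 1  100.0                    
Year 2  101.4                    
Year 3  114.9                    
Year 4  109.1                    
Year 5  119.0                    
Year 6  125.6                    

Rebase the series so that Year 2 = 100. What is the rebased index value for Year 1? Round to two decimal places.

Rebased(Year 1) = 100.0 / 101.4 × 100 = 98.6193

98.62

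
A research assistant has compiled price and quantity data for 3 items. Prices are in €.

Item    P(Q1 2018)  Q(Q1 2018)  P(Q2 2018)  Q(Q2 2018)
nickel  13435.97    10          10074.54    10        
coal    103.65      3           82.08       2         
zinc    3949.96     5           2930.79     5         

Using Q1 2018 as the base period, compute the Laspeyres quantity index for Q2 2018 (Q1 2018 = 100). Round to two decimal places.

Laspeyres quantity index uses base-period prices as weights.
ΣP(Q1 2018)·Q(Q2 2018) = 13435.97×10 + 103.65×2 + 3949.96×5 = 134359.7 + 207.3 + 19749.8 = 154316.8
ΣP(Q1 2018)·Q(Q1 2018) = 13435.97×10 + 103.65×3 + 3949.96×5 = 134359.7 + 310.95 + 19749.8 = 154420.45
Index = 154316.8 / 154420.45 × 100 = 99.9329

99.93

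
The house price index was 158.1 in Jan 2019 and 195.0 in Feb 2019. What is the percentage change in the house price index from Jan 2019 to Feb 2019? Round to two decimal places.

23.34%

Change = (195.0 − 158.1) / 158.1 × 100
       = 36.9 / 158.1 × 100 = 23.3397%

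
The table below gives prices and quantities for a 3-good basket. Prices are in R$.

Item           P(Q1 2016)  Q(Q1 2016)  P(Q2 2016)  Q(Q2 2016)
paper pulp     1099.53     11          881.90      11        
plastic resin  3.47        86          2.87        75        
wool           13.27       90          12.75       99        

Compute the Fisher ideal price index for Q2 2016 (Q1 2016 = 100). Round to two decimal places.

Laspeyres component (base-period weights):
ΣP(Q2 2016)Q(Q1 2016) = 881.90×11 + 2.87×86 + 12.75×90 = 9700.9 + 246.82 + 1147.5 = 11095.22
ΣP(Q1 2016)Q(Q1 2016) = 1099.53×11 + 3.47×86 + 13.27×90 = 12094.83 + 298.42 + 1194.3 = 13587.55
L = 11095.22 / 13587.55 × 100 = 81.6573
Paasche component (current-period weights):
ΣP(Q2 2016)Q(Q2 2016) = 881.90×11 + 2.87×75 + 12.75×99 = 9700.9 + 215.25 + 1262.25 = 11178.4
ΣP(Q1 2016)Q(Q2 2016) = 1099.53×11 + 3.47×75 + 13.27×99 = 12094.83 + 260.25 + 1313.73 = 13668.81
P = 11178.4 / 13668.81 × 100 = 81.7803
Fisher = √(L × P) = √(81.6573 × 81.7803) = 81.7188

81.72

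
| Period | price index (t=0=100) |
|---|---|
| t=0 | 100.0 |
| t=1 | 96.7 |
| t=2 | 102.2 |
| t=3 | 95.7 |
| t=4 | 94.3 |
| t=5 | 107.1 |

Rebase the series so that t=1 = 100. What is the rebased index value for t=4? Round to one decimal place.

Rebased(t=4) = 94.3 / 96.7 × 100 = 97.5181

97.5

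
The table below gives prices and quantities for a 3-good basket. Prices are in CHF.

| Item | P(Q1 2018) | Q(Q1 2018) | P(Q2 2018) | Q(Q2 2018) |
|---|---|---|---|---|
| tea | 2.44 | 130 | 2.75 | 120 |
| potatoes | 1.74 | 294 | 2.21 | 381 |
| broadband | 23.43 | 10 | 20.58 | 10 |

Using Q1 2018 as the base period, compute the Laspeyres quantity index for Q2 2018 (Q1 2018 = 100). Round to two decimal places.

Laspeyres quantity index uses base-period prices as weights.
ΣP(Q1 2018)·Q(Q2 2018) = 2.44×120 + 1.74×381 + 23.43×10 = 292.8 + 662.94 + 234.3 = 1190.04
ΣP(Q1 2018)·Q(Q1 2018) = 2.44×130 + 1.74×294 + 23.43×10 = 317.2 + 511.56 + 234.3 = 1063.06
Index = 1190.04 / 1063.06 × 100 = 111.9448

111.94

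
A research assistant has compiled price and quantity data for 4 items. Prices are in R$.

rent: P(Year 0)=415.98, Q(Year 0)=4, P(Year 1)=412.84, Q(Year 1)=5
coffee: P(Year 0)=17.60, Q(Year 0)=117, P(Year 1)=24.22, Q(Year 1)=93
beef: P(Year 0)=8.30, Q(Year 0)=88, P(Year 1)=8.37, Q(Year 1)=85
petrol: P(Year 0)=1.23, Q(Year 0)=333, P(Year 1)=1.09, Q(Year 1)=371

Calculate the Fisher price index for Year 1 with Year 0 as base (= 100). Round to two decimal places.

113.08

Laspeyres component (base-period weights):
ΣP(Year 1)Q(Year 0) = 412.84×4 + 24.22×117 + 8.37×88 + 1.09×333 = 1651.36 + 2833.74 + 736.56 + 362.97 = 5584.63
ΣP(Year 0)Q(Year 0) = 415.98×4 + 17.60×117 + 8.30×88 + 1.23×333 = 1663.92 + 2059.2 + 730.4 + 409.59 = 4863.11
L = 5584.63 / 4863.11 × 100 = 114.8366
Paasche component (current-period weights):
ΣP(Year 1)Q(Year 1) = 412.84×5 + 24.22×93 + 8.37×85 + 1.09×371 = 2064.2 + 2252.46 + 711.45 + 404.39 = 5432.5
ΣP(Year 0)Q(Year 1) = 415.98×5 + 17.60×93 + 8.30×85 + 1.23×371 = 2079.9 + 1636.8 + 705.5 + 456.33 = 4878.53
P = 5432.5 / 4878.53 × 100 = 111.3553
Fisher = √(L × P) = √(114.8366 × 111.3553) = 113.0825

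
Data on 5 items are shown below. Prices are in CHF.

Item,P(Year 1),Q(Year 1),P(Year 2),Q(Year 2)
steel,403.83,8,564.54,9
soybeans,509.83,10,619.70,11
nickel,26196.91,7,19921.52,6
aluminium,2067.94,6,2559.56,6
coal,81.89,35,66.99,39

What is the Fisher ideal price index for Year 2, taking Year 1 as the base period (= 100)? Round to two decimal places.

81.59

Laspeyres component (base-period weights):
ΣP(Year 2)Q(Year 1) = 564.54×8 + 619.70×10 + 19921.52×7 + 2559.56×6 + 66.99×35 = 4516.32 + 6197 + 139450.64 + 15357.36 + 2344.65 = 167865.97
ΣP(Year 1)Q(Year 1) = 403.83×8 + 509.83×10 + 26196.91×7 + 2067.94×6 + 81.89×35 = 3230.64 + 5098.3 + 183378.37 + 12407.64 + 2866.15 = 206981.1
L = 167865.97 / 206981.1 × 100 = 81.1021
Paasche component (current-period weights):
ΣP(Year 2)Q(Year 2) = 564.54×9 + 619.70×11 + 19921.52×6 + 2559.56×6 + 66.99×39 = 5080.86 + 6816.7 + 119529.12 + 15357.36 + 2612.61 = 149396.65
ΣP(Year 1)Q(Year 2) = 403.83×9 + 509.83×11 + 26196.91×6 + 2067.94×6 + 81.89×39 = 3634.47 + 5608.13 + 157181.46 + 12407.64 + 3193.71 = 182025.41
P = 149396.65 / 182025.41 × 100 = 82.0746
Fisher = √(L × P) = √(81.1021 × 82.0746) = 81.5869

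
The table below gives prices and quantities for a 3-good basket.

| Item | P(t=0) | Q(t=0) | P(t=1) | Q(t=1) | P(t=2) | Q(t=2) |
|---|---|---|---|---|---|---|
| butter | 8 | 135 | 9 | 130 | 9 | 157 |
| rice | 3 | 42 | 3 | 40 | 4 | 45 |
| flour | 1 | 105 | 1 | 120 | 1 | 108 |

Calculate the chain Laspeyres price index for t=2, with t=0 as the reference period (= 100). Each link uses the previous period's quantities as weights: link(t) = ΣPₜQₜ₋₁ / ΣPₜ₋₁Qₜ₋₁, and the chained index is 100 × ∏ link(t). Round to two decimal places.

113.43

Link t=0→t=1:
ΣP(t=1)Q(t=0) = 9×135 + 3×42 + 1×105 = 1215 + 126 + 105 = 1446
ΣP(t=0)Q(t=0) = 8×135 + 3×42 + 1×105 = 1080 + 126 + 105 = 1311
link = 1446/1311 = 1.102975
Link t=1→t=2:
ΣP(t=2)Q(t=1) = 9×130 + 4×40 + 1×120 = 1170 + 160 + 120 = 1450
ΣP(t=1)Q(t=1) = 9×130 + 3×40 + 1×120 = 1170 + 120 + 120 = 1410
link = 1450/1410 = 1.028369
Chained index = 100 × 1.102975 × 1.028369 = 113.4265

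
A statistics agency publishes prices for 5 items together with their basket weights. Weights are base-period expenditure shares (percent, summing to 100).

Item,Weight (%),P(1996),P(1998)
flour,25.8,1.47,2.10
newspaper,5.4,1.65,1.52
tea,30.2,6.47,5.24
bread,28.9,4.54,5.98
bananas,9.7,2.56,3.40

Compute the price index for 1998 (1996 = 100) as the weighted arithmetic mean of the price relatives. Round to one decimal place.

117.2

flour: 25.8 × (2.10/1.47) = 25.8 × 1.428571 = 36.8571
newspaper: 5.4 × (1.52/1.65) = 5.4 × 0.921212 = 4.9745
tea: 30.2 × (5.24/6.47) = 30.2 × 0.809892 = 24.4587
bread: 28.9 × (5.98/4.54) = 28.9 × 1.317181 = 38.0665
bananas: 9.7 × (3.40/2.56) = 9.7 × 1.328125 = 12.8828
Index = Σ wᵢ·(p₁ᵢ/p₀ᵢ) = 36.8571 + 4.9745 + 24.4587 + 38.0665 + 12.8828 = 117.2398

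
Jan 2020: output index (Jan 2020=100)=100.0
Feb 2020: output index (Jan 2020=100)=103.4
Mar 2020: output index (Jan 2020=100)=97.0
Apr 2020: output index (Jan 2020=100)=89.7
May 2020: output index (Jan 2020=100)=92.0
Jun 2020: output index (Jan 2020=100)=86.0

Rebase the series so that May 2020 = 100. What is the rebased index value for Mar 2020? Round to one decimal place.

105.4

Rebased(Mar 2020) = 97.0 / 92.0 × 100 = 105.4348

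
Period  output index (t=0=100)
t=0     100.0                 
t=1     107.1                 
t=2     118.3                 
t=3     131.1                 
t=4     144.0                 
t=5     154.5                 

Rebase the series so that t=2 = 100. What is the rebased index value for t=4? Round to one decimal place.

121.7

Rebased(t=4) = 144.0 / 118.3 × 100 = 121.7244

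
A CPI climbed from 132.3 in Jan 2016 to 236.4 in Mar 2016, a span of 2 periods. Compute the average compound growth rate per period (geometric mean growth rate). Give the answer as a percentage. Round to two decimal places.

33.67%

Growth factor = (236.4/132.3)^(1/2) = (1.786848)^(1/2) = 1.336730
Growth rate = 1.336730 − 1 = 0.336730 = 33.6730%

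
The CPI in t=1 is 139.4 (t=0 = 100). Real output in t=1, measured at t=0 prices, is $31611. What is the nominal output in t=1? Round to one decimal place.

44065.7

Nominal = Real × (Index/100) = 31611 × (139.4/100)
        = 31611 × 1.394 = 44065.7340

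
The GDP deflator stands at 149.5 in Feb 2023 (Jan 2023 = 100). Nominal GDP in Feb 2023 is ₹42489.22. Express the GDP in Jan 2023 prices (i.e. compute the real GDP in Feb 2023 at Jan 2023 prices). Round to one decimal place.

Real = Nominal ÷ (Index/100) = 42489.22 ÷ (149.5/100)
     = 42489.22 ÷ 1.495 = 28420.8829

28420.9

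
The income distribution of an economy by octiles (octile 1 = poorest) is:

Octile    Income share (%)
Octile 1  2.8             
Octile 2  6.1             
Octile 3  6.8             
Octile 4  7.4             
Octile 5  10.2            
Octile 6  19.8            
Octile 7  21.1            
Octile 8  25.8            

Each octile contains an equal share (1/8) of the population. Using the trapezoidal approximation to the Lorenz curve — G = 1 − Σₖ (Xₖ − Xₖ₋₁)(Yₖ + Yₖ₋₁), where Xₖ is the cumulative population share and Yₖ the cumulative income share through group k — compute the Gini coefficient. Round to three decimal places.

Cumulative income shares Yₖ: 0.0280, 0.0890, 0.1570, 0.2310, 0.3330, 0.5310, 0.7420, 1.0000
Σ (Xₖ−Xₖ₋₁)(Yₖ+Yₖ₋₁) = (1/8)(0.0280+0.0000) + (1/8)(0.0890+0.0280) + (1/8)(0.1570+0.0890) + (1/8)(0.2310+0.1570) + (1/8)(0.3330+0.2310) + (1/8)(0.5310+0.3330) + (1/8)(0.7420+0.5310) + (1/8)(1.0000+0.7420)
  = 0.0035 + 0.0146 + 0.0307 + 0.0485 + 0.0705 + 0.1080 + 0.1591 + 0.2177 = 0.6528
G = 1 − 0.6528 = 0.3472

0.347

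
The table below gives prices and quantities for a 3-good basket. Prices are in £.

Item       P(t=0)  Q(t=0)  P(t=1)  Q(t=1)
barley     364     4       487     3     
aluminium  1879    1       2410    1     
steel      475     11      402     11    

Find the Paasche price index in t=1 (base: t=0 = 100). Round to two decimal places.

Paasche price index uses current-period quantities as weights.
ΣP(t=1)·Q(t=1) = 487×3 + 2410×1 + 402×11 = 1461 + 2410 + 4422 = 8293
ΣP(t=0)·Q(t=1) = 364×3 + 1879×1 + 475×11 = 1092 + 1879 + 5225 = 8196
Index = 8293 / 8196 × 100 = 101.1835

101.18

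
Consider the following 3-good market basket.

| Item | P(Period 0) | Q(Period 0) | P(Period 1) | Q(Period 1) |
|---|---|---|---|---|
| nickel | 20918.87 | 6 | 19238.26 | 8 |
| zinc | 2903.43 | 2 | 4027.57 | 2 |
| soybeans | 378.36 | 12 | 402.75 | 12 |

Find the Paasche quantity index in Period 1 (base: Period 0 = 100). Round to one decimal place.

Paasche quantity index uses current-period prices as weights.
ΣP(Period 1)·Q(Period 1) = 19238.26×8 + 4027.57×2 + 402.75×12 = 153906.08 + 8055.14 + 4833 = 166794.22
ΣP(Period 1)·Q(Period 0) = 19238.26×6 + 4027.57×2 + 402.75×12 = 115429.56 + 8055.14 + 4833 = 128317.7
Index = 166794.22 / 128317.7 × 100 = 129.9854

130.0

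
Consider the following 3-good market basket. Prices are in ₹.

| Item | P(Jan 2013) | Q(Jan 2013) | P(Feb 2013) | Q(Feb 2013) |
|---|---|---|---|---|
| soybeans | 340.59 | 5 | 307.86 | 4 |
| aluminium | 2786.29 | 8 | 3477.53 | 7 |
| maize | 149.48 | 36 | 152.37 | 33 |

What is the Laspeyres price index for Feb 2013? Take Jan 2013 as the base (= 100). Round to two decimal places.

Laspeyres price index uses base-period quantities as weights.
ΣP(Feb 2013)·Q(Jan 2013) = 307.86×5 + 3477.53×8 + 152.37×36 = 1539.3 + 27820.24 + 5485.32 = 34844.86
ΣP(Jan 2013)·Q(Jan 2013) = 340.59×5 + 2786.29×8 + 149.48×36 = 1702.95 + 22290.32 + 5381.28 = 29374.55
Index = 34844.86 / 29374.55 × 100 = 118.6226

118.62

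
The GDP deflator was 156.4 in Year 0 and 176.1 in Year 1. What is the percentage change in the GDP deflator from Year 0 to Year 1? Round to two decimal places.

12.60%

Change = (176.1 − 156.4) / 156.4 × 100
       = 19.7 / 156.4 × 100 = 12.5959%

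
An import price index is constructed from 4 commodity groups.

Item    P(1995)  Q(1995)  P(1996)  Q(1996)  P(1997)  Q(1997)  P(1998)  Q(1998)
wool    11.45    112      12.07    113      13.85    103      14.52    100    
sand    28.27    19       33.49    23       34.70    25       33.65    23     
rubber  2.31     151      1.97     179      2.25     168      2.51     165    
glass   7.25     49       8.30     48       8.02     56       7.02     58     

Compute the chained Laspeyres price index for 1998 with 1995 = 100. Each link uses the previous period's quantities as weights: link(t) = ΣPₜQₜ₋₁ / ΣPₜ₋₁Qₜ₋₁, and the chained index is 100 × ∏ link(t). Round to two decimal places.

117.65

Link 1995→1996:
ΣP(1996)Q(1995) = 12.07×112 + 33.49×19 + 1.97×151 + 8.30×49 = 1351.84 + 636.31 + 297.47 + 406.7 = 2692.32
ΣP(1995)Q(1995) = 11.45×112 + 28.27×19 + 2.31×151 + 7.25×49 = 1282.4 + 537.13 + 348.81 + 355.25 = 2523.59
link = 2692.32/2523.59 = 1.066861
Link 1996→1997:
ΣP(1997)Q(1996) = 13.85×113 + 34.70×23 + 2.25×179 + 8.02×48 = 1565.05 + 798.1 + 402.75 + 384.96 = 3150.86
ΣP(1996)Q(1996) = 12.07×113 + 33.49×23 + 1.97×179 + 8.30×48 = 1363.91 + 770.27 + 352.63 + 398.4 = 2885.21
link = 3150.86/2885.21 = 1.092073
Link 1997→1998:
ΣP(1998)Q(1997) = 14.52×103 + 33.65×25 + 2.51×168 + 7.02×56 = 1495.56 + 841.25 + 421.68 + 393.12 = 3151.61
ΣP(1997)Q(1997) = 13.85×103 + 34.70×25 + 2.25×168 + 8.02×56 = 1426.55 + 867.5 + 378 + 449.12 = 3121.17
link = 3151.61/3121.17 = 1.009753
Chained index = 100 × 1.066861 × 1.092073 × 1.009753 = 117.6453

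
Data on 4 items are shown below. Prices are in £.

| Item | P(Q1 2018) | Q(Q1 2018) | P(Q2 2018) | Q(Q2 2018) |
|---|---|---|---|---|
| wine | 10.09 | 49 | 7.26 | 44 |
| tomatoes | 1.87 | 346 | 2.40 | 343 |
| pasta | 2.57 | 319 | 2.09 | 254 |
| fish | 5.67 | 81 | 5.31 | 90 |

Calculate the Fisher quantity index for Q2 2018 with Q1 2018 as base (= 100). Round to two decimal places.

Laspeyres component (base-period weights):
ΣP(Q1 2018)Q(Q2 2018) = 10.09×44 + 1.87×343 + 2.57×254 + 5.67×90 = 443.96 + 641.41 + 652.78 + 510.3 = 2248.45
ΣP(Q1 2018)Q(Q1 2018) = 10.09×49 + 1.87×346 + 2.57×319 + 5.67×81 = 494.41 + 647.02 + 819.83 + 459.27 = 2420.53
L = 2248.45 / 2420.53 × 100 = 92.8908
Paasche component (current-period weights):
ΣP(Q2 2018)Q(Q2 2018) = 7.26×44 + 2.40×343 + 2.09×254 + 5.31×90 = 319.44 + 823.2 + 530.86 + 477.9 = 2151.4
ΣP(Q2 2018)Q(Q1 2018) = 7.26×49 + 2.40×346 + 2.09×319 + 5.31×81 = 355.74 + 830.4 + 666.71 + 430.11 = 2282.96
P = 2151.4 / 2282.96 × 100 = 94.2373
Fisher = √(L × P) = √(92.8908 × 94.2373) = 93.5616

93.56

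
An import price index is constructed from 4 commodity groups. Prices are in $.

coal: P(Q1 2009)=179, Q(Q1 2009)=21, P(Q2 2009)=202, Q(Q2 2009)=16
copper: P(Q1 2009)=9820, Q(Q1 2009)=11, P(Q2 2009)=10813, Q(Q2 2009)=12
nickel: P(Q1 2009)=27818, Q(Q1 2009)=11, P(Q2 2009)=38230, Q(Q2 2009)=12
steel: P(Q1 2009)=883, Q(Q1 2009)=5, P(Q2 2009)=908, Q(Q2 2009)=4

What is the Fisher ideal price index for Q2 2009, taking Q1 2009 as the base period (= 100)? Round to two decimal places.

Laspeyres component (base-period weights):
ΣP(Q2 2009)Q(Q1 2009) = 202×21 + 10813×11 + 38230×11 + 908×5 = 4242 + 118943 + 420530 + 4540 = 548255
ΣP(Q1 2009)Q(Q1 2009) = 179×21 + 9820×11 + 27818×11 + 883×5 = 3759 + 108020 + 305998 + 4415 = 422192
L = 548255 / 422192 × 100 = 129.8592
Paasche component (current-period weights):
ΣP(Q2 2009)Q(Q2 2009) = 202×16 + 10813×12 + 38230×12 + 908×4 = 3232 + 129756 + 458760 + 3632 = 595380
ΣP(Q1 2009)Q(Q2 2009) = 179×16 + 9820×12 + 27818×12 + 883×4 = 2864 + 117840 + 333816 + 3532 = 458052
P = 595380 / 458052 × 100 = 129.9809
Fisher = √(L × P) = √(129.8592 × 129.9809) = 129.9200

129.92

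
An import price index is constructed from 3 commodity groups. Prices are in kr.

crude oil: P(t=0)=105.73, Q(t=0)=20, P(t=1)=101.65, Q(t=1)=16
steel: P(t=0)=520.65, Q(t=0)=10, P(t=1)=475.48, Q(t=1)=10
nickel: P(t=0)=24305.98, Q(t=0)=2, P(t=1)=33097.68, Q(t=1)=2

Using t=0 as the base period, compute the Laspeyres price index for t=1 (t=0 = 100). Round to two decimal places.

Laspeyres price index uses base-period quantities as weights.
ΣP(t=1)·Q(t=0) = 101.65×20 + 475.48×10 + 33097.68×2 = 2033 + 4754.8 + 66195.36 = 72983.16
ΣP(t=0)·Q(t=0) = 105.73×20 + 520.65×10 + 24305.98×2 = 2114.6 + 5206.5 + 48611.96 = 55933.06
Index = 72983.16 / 55933.06 × 100 = 130.4830

130.48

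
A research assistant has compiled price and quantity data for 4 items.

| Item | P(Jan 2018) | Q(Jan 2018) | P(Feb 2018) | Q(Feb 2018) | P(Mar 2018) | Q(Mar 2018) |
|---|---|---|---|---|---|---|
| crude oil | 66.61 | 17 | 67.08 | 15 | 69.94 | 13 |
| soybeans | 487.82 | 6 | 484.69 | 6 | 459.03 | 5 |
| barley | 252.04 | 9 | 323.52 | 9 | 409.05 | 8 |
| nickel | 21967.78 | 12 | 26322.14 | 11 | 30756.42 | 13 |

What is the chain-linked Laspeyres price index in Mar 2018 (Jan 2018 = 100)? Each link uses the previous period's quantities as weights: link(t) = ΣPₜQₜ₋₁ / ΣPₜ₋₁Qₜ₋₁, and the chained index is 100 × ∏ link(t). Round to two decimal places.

139.54

Link Jan 2018→Feb 2018:
ΣP(Feb 2018)Q(Jan 2018) = 67.08×17 + 484.69×6 + 323.52×9 + 26322.14×12 = 1140.36 + 2908.14 + 2911.68 + 315865.68 = 322825.86
ΣP(Jan 2018)Q(Jan 2018) = 66.61×17 + 487.82×6 + 252.04×9 + 21967.78×12 = 1132.37 + 2926.92 + 2268.36 + 263613.36 = 269941.01
link = 322825.86/269941.01 = 1.195913
Link Feb 2018→Mar 2018:
ΣP(Mar 2018)Q(Feb 2018) = 69.94×15 + 459.03×6 + 409.05×9 + 30756.42×11 = 1049.1 + 2754.18 + 3681.45 + 338320.62 = 345805.35
ΣP(Feb 2018)Q(Feb 2018) = 67.08×15 + 484.69×6 + 323.52×9 + 26322.14×11 = 1006.2 + 2908.14 + 2911.68 + 289543.54 = 296369.56
link = 345805.35/296369.56 = 1.166805
Chained index = 100 × 1.195913 × 1.166805 = 139.5396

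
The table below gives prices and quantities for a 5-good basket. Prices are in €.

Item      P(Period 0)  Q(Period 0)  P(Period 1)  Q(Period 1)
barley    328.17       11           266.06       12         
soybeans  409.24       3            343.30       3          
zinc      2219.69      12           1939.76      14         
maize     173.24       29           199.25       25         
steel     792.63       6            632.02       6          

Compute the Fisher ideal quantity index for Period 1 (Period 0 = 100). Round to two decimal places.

109.49

Laspeyres component (base-period weights):
ΣP(Period 0)Q(Period 1) = 328.17×12 + 409.24×3 + 2219.69×14 + 173.24×25 + 792.63×6 = 3938.04 + 1227.72 + 31075.66 + 4331 + 4755.78 = 45328.2
ΣP(Period 0)Q(Period 0) = 328.17×11 + 409.24×3 + 2219.69×12 + 173.24×29 + 792.63×6 = 3609.87 + 1227.72 + 26636.28 + 5023.96 + 4755.78 = 41253.61
L = 45328.2 / 41253.61 × 100 = 109.8769
Paasche component (current-period weights):
ΣP(Period 1)Q(Period 1) = 266.06×12 + 343.30×3 + 1939.76×14 + 199.25×25 + 632.02×6 = 3192.72 + 1029.9 + 27156.64 + 4981.25 + 3792.12 = 40152.63
ΣP(Period 1)Q(Period 0) = 266.06×11 + 343.30×3 + 1939.76×12 + 199.25×29 + 632.02×6 = 2926.66 + 1029.9 + 23277.12 + 5778.25 + 3792.12 = 36804.05
P = 40152.63 / 36804.05 × 100 = 109.0984
Fisher = √(L × P) = √(109.8769 × 109.0984) = 109.4870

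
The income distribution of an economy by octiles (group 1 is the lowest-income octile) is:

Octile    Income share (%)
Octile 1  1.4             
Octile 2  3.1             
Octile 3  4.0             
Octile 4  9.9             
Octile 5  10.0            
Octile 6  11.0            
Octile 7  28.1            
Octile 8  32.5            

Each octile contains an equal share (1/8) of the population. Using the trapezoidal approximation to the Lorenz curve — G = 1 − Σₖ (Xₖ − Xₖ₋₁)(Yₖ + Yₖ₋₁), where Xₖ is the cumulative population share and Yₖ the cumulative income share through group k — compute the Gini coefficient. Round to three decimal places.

0.455

Cumulative income shares Yₖ: 0.0140, 0.0450, 0.0850, 0.1840, 0.2840, 0.3940, 0.6750, 1.0000
Σ (Xₖ−Xₖ₋₁)(Yₖ+Yₖ₋₁) = (1/8)(0.0140+0.0000) + (1/8)(0.0450+0.0140) + (1/8)(0.0850+0.0450) + (1/8)(0.1840+0.0850) + (1/8)(0.2840+0.1840) + (1/8)(0.3940+0.2840) + (1/8)(0.6750+0.3940) + (1/8)(1.0000+0.6750)
  = 0.0017 + 0.0074 + 0.0163 + 0.0336 + 0.0585 + 0.0848 + 0.1336 + 0.2094 = 0.5453
G = 1 − 0.5453 = 0.4547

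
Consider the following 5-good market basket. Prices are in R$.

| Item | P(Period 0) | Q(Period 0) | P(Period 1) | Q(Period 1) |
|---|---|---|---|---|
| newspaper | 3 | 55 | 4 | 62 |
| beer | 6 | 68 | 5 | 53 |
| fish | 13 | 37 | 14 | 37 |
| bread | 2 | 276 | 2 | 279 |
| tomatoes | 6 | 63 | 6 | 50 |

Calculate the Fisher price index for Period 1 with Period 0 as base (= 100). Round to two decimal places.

101.85

Laspeyres component (base-period weights):
ΣP(Period 1)Q(Period 0) = 4×55 + 5×68 + 14×37 + 2×276 + 6×63 = 220 + 340 + 518 + 552 + 378 = 2008
ΣP(Period 0)Q(Period 0) = 3×55 + 6×68 + 13×37 + 2×276 + 6×63 = 165 + 408 + 481 + 552 + 378 = 1984
L = 2008 / 1984 × 100 = 101.2097
Paasche component (current-period weights):
ΣP(Period 1)Q(Period 1) = 4×62 + 5×53 + 14×37 + 2×279 + 6×50 = 248 + 265 + 518 + 558 + 300 = 1889
ΣP(Period 0)Q(Period 1) = 3×62 + 6×53 + 13×37 + 2×279 + 6×50 = 186 + 318 + 481 + 558 + 300 = 1843
P = 1889 / 1843 × 100 = 102.4959
Fisher = √(L × P) = √(101.2097 × 102.4959) = 101.8508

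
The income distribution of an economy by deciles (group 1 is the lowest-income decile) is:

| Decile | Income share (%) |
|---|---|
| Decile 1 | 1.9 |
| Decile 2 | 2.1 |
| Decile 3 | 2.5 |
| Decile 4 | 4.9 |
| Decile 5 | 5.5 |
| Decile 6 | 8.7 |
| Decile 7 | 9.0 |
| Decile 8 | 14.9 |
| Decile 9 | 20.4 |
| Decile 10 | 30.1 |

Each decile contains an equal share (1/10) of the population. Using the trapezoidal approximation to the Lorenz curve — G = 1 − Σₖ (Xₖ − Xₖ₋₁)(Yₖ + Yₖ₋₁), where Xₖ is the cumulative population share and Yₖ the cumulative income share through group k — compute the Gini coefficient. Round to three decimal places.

0.459

Cumulative income shares Yₖ: 0.0190, 0.0400, 0.0650, 0.1140, 0.1690, 0.2560, 0.3460, 0.4950, 0.6990, 1.0000
Σ (Xₖ−Xₖ₋₁)(Yₖ+Yₖ₋₁) = (1/10)(0.0190+0.0000) + (1/10)(0.0400+0.0190) + (1/10)(0.0650+0.0400) + (1/10)(0.1140+0.0650) + (1/10)(0.1690+0.1140) + (1/10)(0.2560+0.1690) + (1/10)(0.3460+0.2560) + (1/10)(0.4950+0.3460) + (1/10)(0.6990+0.4950) + (1/10)(1.0000+0.6990)
  = 0.0019 + 0.0059 + 0.0105 + 0.0179 + 0.0283 + 0.0425 + 0.0602 + 0.0841 + 0.1194 + 0.1699 = 0.5406
G = 1 − 0.5406 = 0.4594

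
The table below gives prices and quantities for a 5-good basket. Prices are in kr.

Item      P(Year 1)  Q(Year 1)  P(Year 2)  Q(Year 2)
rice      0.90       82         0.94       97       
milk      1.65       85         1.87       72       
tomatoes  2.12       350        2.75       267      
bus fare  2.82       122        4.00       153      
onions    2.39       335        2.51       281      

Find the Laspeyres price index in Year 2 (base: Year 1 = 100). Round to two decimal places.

Laspeyres price index uses base-period quantities as weights.
ΣP(Year 2)·Q(Year 1) = 0.94×82 + 1.87×85 + 2.75×350 + 4.00×122 + 2.51×335 = 77.08 + 158.95 + 962.5 + 488 + 840.85 = 2527.38
ΣP(Year 1)·Q(Year 1) = 0.90×82 + 1.65×85 + 2.12×350 + 2.82×122 + 2.39×335 = 73.8 + 140.25 + 742 + 344.04 + 800.65 = 2100.74
Index = 2527.38 / 2100.74 × 100 = 120.3090

120.31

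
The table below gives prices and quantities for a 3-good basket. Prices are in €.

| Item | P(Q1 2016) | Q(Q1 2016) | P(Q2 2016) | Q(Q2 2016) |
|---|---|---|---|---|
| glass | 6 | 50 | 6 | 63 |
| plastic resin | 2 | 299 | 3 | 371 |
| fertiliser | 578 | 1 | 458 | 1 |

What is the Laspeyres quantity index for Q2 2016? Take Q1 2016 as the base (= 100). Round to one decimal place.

115.0

Laspeyres quantity index uses base-period prices as weights.
ΣP(Q1 2016)·Q(Q2 2016) = 6×63 + 2×371 + 578×1 = 378 + 742 + 578 = 1698
ΣP(Q1 2016)·Q(Q1 2016) = 6×50 + 2×299 + 578×1 = 300 + 598 + 578 = 1476
Index = 1698 / 1476 × 100 = 115.0407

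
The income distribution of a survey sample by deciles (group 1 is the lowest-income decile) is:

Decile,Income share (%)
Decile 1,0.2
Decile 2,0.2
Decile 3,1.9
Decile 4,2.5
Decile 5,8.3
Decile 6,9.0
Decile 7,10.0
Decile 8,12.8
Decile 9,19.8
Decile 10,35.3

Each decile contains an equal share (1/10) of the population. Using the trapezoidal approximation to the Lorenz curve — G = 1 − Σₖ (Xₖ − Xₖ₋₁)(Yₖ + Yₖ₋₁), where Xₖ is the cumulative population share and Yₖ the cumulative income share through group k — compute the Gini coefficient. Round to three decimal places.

0.531

Cumulative income shares Yₖ: 0.0020, 0.0040, 0.0230, 0.0480, 0.1310, 0.2210, 0.3210, 0.4490, 0.6470, 1.0000
Σ (Xₖ−Xₖ₋₁)(Yₖ+Yₖ₋₁) = (1/10)(0.0020+0.0000) + (1/10)(0.0040+0.0020) + (1/10)(0.0230+0.0040) + (1/10)(0.0480+0.0230) + (1/10)(0.1310+0.0480) + (1/10)(0.2210+0.1310) + (1/10)(0.3210+0.2210) + (1/10)(0.4490+0.3210) + (1/10)(0.6470+0.4490) + (1/10)(1.0000+0.6470)
  = 0.0002 + 0.0006 + 0.0027 + 0.0071 + 0.0179 + 0.0352 + 0.0542 + 0.0770 + 0.1096 + 0.1647 = 0.4692
G = 1 − 0.4692 = 0.5308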